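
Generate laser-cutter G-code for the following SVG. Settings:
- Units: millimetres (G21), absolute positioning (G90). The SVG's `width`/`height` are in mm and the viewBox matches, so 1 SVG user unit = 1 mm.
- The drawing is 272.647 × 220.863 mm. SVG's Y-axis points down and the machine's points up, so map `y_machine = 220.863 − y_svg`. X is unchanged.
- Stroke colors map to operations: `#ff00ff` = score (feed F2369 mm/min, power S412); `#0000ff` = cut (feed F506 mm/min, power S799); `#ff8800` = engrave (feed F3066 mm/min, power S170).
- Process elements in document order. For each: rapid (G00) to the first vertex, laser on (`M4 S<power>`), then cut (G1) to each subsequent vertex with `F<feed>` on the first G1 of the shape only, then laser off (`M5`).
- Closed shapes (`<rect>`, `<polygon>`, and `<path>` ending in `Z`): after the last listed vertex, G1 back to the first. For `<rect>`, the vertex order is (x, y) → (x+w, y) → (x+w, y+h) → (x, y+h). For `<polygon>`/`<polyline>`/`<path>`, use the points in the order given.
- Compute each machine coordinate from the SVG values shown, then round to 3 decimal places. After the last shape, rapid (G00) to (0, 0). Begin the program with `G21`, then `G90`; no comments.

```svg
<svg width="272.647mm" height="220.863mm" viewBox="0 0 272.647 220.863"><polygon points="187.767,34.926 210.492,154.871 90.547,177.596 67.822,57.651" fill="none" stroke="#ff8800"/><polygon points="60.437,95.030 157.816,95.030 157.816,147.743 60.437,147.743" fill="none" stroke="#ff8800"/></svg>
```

viewBox `0 0 272.647 220.863` with mm width/height → 1 unit = 1 mm. Flip: y_m = 220.863 − y_svg.

**Shape 1** — `<polygon>` regular polygon, stroke `#ff8800` → engrave (S170, F3066). Machine vertices: (187.767,185.937) → (210.492,65.992) → (90.547,43.267) → (67.822,163.212) → (187.767,185.937). Closed: final G1 returns to the first vertex.

**Shape 2** — `<polygon>` rectangle, stroke `#ff8800` → engrave (S170, F3066). Machine vertices: (60.437,125.833) → (157.816,125.833) → (157.816,73.120) → (60.437,73.120) → (60.437,125.833). Closed: final G1 returns to the first vertex.

G21
G90
G00 X187.767 Y185.937
M4 S170
G1 X210.492 Y65.992 F3066
G1 X90.547 Y43.267
G1 X67.822 Y163.212
G1 X187.767 Y185.937
M5
G00 X60.437 Y125.833
M4 S170
G1 X157.816 Y125.833 F3066
G1 X157.816 Y73.120
G1 X60.437 Y73.120
G1 X60.437 Y125.833
M5
G00 X0.000 Y0.000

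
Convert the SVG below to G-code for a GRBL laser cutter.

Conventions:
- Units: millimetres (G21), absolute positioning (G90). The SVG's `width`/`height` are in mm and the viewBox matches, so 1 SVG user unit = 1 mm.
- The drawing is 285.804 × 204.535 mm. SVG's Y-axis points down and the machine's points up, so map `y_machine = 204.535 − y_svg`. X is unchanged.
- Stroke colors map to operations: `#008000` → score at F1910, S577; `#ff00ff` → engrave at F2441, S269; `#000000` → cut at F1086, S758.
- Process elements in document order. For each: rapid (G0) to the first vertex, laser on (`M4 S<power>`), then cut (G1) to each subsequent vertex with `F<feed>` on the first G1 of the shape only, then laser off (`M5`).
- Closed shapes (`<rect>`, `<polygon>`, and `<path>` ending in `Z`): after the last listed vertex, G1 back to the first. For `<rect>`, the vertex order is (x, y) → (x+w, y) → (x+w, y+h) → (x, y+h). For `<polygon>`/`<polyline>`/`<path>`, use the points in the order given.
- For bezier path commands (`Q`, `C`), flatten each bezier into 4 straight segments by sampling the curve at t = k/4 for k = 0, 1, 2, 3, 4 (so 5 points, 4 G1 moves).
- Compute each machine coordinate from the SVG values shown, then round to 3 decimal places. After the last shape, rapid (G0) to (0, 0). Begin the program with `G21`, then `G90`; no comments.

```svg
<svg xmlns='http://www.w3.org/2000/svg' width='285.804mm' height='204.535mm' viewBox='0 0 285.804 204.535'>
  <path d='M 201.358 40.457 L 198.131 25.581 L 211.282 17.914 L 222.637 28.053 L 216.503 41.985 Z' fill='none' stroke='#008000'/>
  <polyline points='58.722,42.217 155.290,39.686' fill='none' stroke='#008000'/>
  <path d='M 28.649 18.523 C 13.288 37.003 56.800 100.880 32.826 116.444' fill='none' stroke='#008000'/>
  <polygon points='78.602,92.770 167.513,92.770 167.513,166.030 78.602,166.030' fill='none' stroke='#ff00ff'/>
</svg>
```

Since the viewBox matches the mm dimensions, user units are millimetres directly. The only transform is the Y-flip y_m = 204.535 − y_svg.

Shape 1 is a regular polygon drawn with `<path>`. Its stroke #008000 means score at S577, F1910. After flipping Y the toolpath is (201.358,164.078) → (198.131,178.954) → (211.282,186.621) → (222.637,176.482) → (216.503,162.550) → (201.358,164.078), returning to the start.

Shape 2 is a line segment drawn with `<polyline>`. Its stroke #008000 means score at S577, F1910. After flipping Y the toolpath is (58.722,162.318) → (155.290,164.849).

Shape 3 is a cubic bezier drawn with `<path>`. Its stroke #008000 means score at S577, F1910. After flipping Y the toolpath is (28.649,186.012) → (26.193,165.104) → (33.967,135.958) → (40.127,107.358) → (32.826,88.091).

Shape 4 is a rectangle drawn with `<polygon>`. Its stroke #ff00ff means engrave at S269, F2441. After flipping Y the toolpath is (78.602,111.765) → (167.513,111.765) → (167.513,38.505) → (78.602,38.505) → (78.602,111.765), returning to the start.

G21
G90
G0 X201.358 Y164.078
M4 S577
G1 X198.131 Y178.954 F1910
G1 X211.282 Y186.621
G1 X222.637 Y176.482
G1 X216.503 Y162.550
G1 X201.358 Y164.078
M5
G0 X58.722 Y162.318
M4 S577
G1 X155.290 Y164.849 F1910
M5
G0 X28.649 Y186.012
M4 S577
G1 X26.193 Y165.104 F1910
G1 X33.967 Y135.958
G1 X40.127 Y107.358
G1 X32.826 Y88.091
M5
G0 X78.602 Y111.765
M4 S269
G1 X167.513 Y111.765 F2441
G1 X167.513 Y38.505
G1 X78.602 Y38.505
G1 X78.602 Y111.765
M5
G0 X0.000 Y0.000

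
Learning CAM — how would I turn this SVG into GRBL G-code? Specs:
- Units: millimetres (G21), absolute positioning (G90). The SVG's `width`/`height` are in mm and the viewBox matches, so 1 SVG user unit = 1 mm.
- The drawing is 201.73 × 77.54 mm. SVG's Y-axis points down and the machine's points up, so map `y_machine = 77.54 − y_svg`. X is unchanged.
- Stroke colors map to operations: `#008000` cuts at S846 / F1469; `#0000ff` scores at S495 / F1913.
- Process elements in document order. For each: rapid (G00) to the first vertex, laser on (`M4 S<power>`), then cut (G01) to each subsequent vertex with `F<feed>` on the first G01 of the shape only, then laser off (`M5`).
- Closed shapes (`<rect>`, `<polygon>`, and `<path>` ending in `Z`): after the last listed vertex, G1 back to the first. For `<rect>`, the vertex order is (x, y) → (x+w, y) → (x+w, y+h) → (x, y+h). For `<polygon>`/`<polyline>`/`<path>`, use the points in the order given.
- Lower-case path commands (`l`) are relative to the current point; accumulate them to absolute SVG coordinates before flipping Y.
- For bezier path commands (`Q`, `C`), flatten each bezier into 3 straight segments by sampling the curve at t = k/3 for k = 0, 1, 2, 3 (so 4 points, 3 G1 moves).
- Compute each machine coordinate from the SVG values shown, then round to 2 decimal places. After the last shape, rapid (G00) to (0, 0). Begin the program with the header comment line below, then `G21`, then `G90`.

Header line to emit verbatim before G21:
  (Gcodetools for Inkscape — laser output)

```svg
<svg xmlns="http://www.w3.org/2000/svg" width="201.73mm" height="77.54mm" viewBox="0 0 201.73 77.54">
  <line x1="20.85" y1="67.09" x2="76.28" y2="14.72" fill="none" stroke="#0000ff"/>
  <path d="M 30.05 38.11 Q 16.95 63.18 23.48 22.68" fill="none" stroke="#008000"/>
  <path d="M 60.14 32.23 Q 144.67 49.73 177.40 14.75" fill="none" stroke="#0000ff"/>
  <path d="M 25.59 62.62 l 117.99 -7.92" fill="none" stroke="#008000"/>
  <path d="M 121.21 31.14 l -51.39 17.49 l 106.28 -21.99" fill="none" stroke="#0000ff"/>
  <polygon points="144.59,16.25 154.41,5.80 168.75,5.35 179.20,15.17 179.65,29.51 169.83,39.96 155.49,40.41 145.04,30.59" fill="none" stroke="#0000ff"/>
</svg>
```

Since the viewBox matches the mm dimensions, user units are millimetres directly. The only transform is the Y-flip y_m = 77.54 − y_svg.

Shape 1 is a line segment drawn with `<line>`. Its stroke #0000ff means score at S495, F1913. After flipping Y the toolpath is (20.85,10.45) → (76.28,62.82).

Shape 2 is a quadratic bezier drawn with `<path>`. Its stroke #008000 means cut at S846, F1469. After flipping Y the toolpath is (30.05,39.43) → (23.50,30.00) → (21.31,35.15) → (23.48,54.86).

Shape 3 is a quadratic bezier drawn with `<path>`. Its stroke #0000ff means score at S495, F1913. After flipping Y the toolpath is (60.14,45.31) → (110.74,39.47) → (149.82,45.30) → (177.40,62.79).

Shape 4 is a line segment drawn with `<path>`. Its stroke #008000 means cut at S846, F1469. After flipping Y the toolpath is (25.59,14.92) → (143.58,22.84).

Shape 5 is a open polyline drawn with `<path>`. Its stroke #0000ff means score at S495, F1913. After flipping Y the toolpath is (121.21,46.40) → (69.82,28.91) → (176.10,50.90).

Shape 6 is a regular polygon drawn with `<polygon>`. Its stroke #0000ff means score at S495, F1913. After flipping Y the toolpath is (144.59,61.29) → (154.41,71.74) → (168.75,72.19) → (179.20,62.37) → (179.65,48.03) → (169.83,37.58) → (155.49,37.13) → (145.04,46.95) → (144.59,61.29), returning to the start.

(Gcodetools for Inkscape — laser output)
G21
G90
G00 X20.85 Y10.45
M4 S495
G01 X76.28 Y62.82 F1913
M5
G00 X30.05 Y39.43
M4 S846
G01 X23.50 Y30.00 F1469
G01 X21.31 Y35.15
G01 X23.48 Y54.86
M5
G00 X60.14 Y45.31
M4 S495
G01 X110.74 Y39.47 F1913
G01 X149.82 Y45.30
G01 X177.40 Y62.79
M5
G00 X25.59 Y14.92
M4 S846
G01 X143.58 Y22.84 F1469
M5
G00 X121.21 Y46.40
M4 S495
G01 X69.82 Y28.91 F1913
G01 X176.10 Y50.90
M5
G00 X144.59 Y61.29
M4 S495
G01 X154.41 Y71.74 F1913
G01 X168.75 Y72.19
G01 X179.20 Y62.37
G01 X179.65 Y48.03
G01 X169.83 Y37.58
G01 X155.49 Y37.13
G01 X145.04 Y46.95
G01 X144.59 Y61.29
M5
G00 X0.00 Y0.00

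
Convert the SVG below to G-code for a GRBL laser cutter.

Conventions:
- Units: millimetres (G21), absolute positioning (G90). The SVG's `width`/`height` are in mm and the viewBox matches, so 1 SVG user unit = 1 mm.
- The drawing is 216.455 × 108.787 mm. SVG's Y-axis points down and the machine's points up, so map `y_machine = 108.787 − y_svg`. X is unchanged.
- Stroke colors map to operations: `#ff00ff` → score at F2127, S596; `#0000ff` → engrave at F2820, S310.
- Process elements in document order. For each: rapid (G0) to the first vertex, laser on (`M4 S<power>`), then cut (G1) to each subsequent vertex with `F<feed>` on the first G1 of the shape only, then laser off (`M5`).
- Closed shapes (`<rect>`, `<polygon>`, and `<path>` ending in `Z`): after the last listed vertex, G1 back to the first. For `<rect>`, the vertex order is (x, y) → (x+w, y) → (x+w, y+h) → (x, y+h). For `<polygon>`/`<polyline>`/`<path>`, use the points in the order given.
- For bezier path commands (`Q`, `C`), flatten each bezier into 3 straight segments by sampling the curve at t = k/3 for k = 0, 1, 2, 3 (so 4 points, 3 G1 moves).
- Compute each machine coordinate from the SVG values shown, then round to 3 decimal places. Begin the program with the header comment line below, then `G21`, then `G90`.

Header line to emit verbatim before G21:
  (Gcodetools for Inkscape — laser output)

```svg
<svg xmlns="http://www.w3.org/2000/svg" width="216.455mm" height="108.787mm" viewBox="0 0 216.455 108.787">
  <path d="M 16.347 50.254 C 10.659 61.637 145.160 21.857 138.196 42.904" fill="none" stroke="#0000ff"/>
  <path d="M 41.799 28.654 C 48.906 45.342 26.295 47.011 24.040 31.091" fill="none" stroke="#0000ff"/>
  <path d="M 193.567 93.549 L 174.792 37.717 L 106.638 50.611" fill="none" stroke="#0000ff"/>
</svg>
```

(Gcodetools for Inkscape — laser output)
G21
G90
G0 X16.347 Y58.533
M4 S310
G1 X46.957 Y60.057 F2820
G1 X108.437 Y70.802
G1 X138.196 Y65.883
M5
G0 X41.799 Y80.133
M4 S310
G1 X40.855 Y68.547 F2820
G1 X31.226 Y67.544
G1 X24.040 Y77.696
M5
G0 X193.567 Y15.238
M4 S310
G1 X174.792 Y71.070 F2820
G1 X106.638 Y58.176
M5

viewBox `0 0 216.455 108.787` with mm width/height → 1 unit = 1 mm. Flip: y_m = 108.787 − y_svg.

**Shape 1** — `<path>` cubic bezier, stroke `#0000ff` → engrave (S310, F2820). Control points (SVG): P0=(16.347,50.254), P1=(10.659,61.637), P2=(145.160,21.857), P3=(138.196,42.904); sampled at t=k/3. Machine vertices: (16.347,58.533) → (46.957,60.057) → (108.437,70.802) → (138.196,65.883). Open path.

**Shape 2** — `<path>` cubic bezier, stroke `#0000ff` → engrave (S310, F2820). Control points (SVG): P0=(41.799,28.654), P1=(48.906,45.342), P2=(26.295,47.011), P3=(24.040,31.091); sampled at t=k/3. Machine vertices: (41.799,80.133) → (40.855,68.547) → (31.226,67.544) → (24.040,77.696). Open path.

**Shape 3** — `<path>` open polyline, stroke `#0000ff` → engrave (S310, F2820). Machine vertices: (193.567,15.238) → (174.792,71.070) → (106.638,58.176). Open path.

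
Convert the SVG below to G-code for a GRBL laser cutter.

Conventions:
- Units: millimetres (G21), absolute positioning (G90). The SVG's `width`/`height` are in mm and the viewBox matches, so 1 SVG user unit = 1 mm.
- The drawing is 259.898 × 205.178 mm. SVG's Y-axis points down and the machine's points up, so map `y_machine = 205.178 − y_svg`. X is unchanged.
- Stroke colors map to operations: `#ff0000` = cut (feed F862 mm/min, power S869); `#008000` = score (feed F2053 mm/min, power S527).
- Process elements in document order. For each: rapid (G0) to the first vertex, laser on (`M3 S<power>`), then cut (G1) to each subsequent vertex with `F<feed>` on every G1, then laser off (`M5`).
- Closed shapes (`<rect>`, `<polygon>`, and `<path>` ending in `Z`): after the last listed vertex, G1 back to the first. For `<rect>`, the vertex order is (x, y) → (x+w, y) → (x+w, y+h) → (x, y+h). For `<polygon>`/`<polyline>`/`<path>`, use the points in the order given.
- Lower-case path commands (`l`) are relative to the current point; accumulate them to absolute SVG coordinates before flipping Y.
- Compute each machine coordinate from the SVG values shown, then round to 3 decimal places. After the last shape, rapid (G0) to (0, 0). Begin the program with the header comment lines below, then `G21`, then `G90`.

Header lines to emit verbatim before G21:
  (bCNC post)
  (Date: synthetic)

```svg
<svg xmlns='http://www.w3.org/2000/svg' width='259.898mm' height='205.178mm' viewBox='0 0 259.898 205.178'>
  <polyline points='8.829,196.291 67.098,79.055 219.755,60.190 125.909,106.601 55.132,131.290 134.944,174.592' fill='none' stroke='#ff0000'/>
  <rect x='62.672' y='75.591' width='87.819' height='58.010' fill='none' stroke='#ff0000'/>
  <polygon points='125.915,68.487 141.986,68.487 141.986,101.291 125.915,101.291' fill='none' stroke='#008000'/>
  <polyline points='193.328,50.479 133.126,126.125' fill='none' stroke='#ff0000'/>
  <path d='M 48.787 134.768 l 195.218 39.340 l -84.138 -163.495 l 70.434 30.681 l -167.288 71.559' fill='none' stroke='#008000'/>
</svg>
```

viewBox `0 0 259.898 205.178` with mm width/height → 1 unit = 1 mm. Flip: y_m = 205.178 − y_svg.

**Shape 1** — `<polyline>` open polyline, stroke `#ff0000` → cut (S869, F862). Machine vertices: (8.829,8.887) → (67.098,126.123) → (219.755,144.988) → (125.909,98.577) → (55.132,73.888) → (134.944,30.586). Open path.

**Shape 2** — `<rect>` rectangle, stroke `#ff0000` → cut (S869, F862). Machine vertices: (62.672,129.587) → (150.491,129.587) → (150.491,71.577) → (62.672,71.577) → (62.672,129.587). Closed: final G1 returns to the first vertex.

**Shape 3** — `<polygon>` rectangle, stroke `#008000` → score (S527, F2053). Machine vertices: (125.915,136.691) → (141.986,136.691) → (141.986,103.887) → (125.915,103.887) → (125.915,136.691). Closed: final G1 returns to the first vertex.

**Shape 4** — `<polyline>` line segment, stroke `#ff0000` → cut (S869, F862). Machine vertices: (193.328,154.699) → (133.126,79.053). Open path.

**Shape 5** — `<path>` open polyline, stroke `#008000` → score (S527, F2053). Machine vertices: (48.787,70.410) → (244.005,31.070) → (159.867,194.565) → (230.301,163.884) → (63.013,92.325). Open path.

(bCNC post)
(Date: synthetic)
G21
G90
G0 X8.829 Y8.887
M3 S869
G1 X67.098 Y126.123 F862
G1 X219.755 Y144.988 F862
G1 X125.909 Y98.577 F862
G1 X55.132 Y73.888 F862
G1 X134.944 Y30.586 F862
M5
G0 X62.672 Y129.587
M3 S869
G1 X150.491 Y129.587 F862
G1 X150.491 Y71.577 F862
G1 X62.672 Y71.577 F862
G1 X62.672 Y129.587 F862
M5
G0 X125.915 Y136.691
M3 S527
G1 X141.986 Y136.691 F2053
G1 X141.986 Y103.887 F2053
G1 X125.915 Y103.887 F2053
G1 X125.915 Y136.691 F2053
M5
G0 X193.328 Y154.699
M3 S869
G1 X133.126 Y79.053 F862
M5
G0 X48.787 Y70.410
M3 S527
G1 X244.005 Y31.070 F2053
G1 X159.867 Y194.565 F2053
G1 X230.301 Y163.884 F2053
G1 X63.013 Y92.325 F2053
M5
G0 X0.000 Y0.000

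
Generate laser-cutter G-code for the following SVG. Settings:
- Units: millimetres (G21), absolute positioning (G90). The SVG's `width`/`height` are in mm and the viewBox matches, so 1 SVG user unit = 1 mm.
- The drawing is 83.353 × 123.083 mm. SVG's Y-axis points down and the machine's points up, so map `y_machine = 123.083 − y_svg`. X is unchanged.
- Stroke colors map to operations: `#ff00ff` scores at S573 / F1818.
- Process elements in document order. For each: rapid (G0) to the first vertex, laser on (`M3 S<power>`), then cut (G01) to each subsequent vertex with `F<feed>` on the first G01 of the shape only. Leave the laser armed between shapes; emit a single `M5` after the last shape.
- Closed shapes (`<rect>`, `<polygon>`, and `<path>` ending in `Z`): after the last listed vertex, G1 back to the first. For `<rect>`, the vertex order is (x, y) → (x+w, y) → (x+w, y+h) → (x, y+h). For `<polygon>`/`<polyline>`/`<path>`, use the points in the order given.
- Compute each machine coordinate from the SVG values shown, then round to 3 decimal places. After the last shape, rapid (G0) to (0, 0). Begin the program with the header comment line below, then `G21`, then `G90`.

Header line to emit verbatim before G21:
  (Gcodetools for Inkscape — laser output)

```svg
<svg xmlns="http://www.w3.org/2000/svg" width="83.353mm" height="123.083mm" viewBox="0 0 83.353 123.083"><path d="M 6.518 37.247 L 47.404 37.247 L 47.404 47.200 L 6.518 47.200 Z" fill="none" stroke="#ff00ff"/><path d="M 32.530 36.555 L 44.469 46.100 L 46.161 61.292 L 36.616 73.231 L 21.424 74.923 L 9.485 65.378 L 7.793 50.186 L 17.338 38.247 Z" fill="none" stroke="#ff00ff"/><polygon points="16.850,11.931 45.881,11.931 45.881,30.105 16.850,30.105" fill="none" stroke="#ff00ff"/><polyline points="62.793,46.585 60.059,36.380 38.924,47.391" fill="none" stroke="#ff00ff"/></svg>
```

(Gcodetools for Inkscape — laser output)
G21
G90
G0 X6.518 Y85.836
M3 S573
G01 X47.404 Y85.836 F1818
G01 X47.404 Y75.883
G01 X6.518 Y75.883
G01 X6.518 Y85.836
G0 X32.530 Y86.528
M3 S573
G01 X44.469 Y76.983 F1818
G01 X46.161 Y61.791
G01 X36.616 Y49.852
G01 X21.424 Y48.160
G01 X9.485 Y57.705
G01 X7.793 Y72.897
G01 X17.338 Y84.836
G01 X32.530 Y86.528
G0 X16.850 Y111.152
M3 S573
G01 X45.881 Y111.152 F1818
G01 X45.881 Y92.978
G01 X16.850 Y92.978
G01 X16.850 Y111.152
G0 X62.793 Y76.498
M3 S573
G01 X60.059 Y86.703 F1818
G01 X38.924 Y75.692
M5
G0 X0.000 Y0.000

1 u = 1 mm; y_m = 123.083 − y.

[1] `<path>` rectangle, #ff00ff→score S573 F1818: (6.518,85.836) → (47.404,85.836) → (47.404,75.883) → (6.518,75.883) → (6.518,85.836) (closed)

[2] `<path>` regular polygon, #ff00ff→score S573 F1818: (32.530,86.528) → (44.469,76.983) → (46.161,61.791) → (36.616,49.852) → (21.424,48.160) → (9.485,57.705) → (7.793,72.897) → (17.338,84.836) → (32.530,86.528) (closed)

[3] `<polygon>` rectangle, #ff00ff→score S573 F1818: (16.850,111.152) → (45.881,111.152) → (45.881,92.978) → (16.850,92.978) → (16.850,111.152) (closed)

[4] `<polyline>` open polyline, #ff00ff→score S573 F1818: (62.793,76.498) → (60.059,86.703) → (38.924,75.692)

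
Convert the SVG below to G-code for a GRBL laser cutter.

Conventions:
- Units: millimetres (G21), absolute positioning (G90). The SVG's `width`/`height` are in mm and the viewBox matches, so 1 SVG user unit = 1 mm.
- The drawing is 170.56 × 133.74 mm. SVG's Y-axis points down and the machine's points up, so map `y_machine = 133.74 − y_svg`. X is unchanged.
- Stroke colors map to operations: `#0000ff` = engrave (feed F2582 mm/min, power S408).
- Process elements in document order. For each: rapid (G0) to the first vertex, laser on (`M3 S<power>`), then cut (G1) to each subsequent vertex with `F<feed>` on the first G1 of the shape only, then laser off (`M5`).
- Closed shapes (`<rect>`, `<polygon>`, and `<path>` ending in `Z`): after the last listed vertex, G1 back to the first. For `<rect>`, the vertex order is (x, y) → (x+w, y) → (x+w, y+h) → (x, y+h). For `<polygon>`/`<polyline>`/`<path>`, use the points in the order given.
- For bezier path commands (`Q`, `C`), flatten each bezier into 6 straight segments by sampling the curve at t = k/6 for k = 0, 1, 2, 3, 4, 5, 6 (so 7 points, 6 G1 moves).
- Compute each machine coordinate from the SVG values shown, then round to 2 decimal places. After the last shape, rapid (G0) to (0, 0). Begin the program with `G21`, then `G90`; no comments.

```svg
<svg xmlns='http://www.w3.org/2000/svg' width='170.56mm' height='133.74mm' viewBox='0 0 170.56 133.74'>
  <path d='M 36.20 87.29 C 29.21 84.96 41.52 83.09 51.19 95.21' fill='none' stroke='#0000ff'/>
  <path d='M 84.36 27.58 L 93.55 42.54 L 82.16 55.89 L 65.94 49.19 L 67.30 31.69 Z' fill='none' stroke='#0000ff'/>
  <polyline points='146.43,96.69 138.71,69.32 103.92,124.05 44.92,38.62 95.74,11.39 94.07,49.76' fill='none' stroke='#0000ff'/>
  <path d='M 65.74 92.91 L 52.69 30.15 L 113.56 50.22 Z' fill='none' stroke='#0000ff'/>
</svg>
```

viewBox `0 0 170.56 133.74` with mm width/height → 1 unit = 1 mm. Flip: y_m = 133.74 − y_svg.

**Shape 1** — `<path>` cubic bezier, stroke `#0000ff` → engrave (S408, F2582). Control points (SVG): P0=(36.20,87.29), P1=(29.21,84.96), P2=(41.52,83.09), P3=(51.19,95.21); sampled at t=k/6. Machine vertices: (36.20,46.45) → (34.21,47.51) → (34.83,48.13) → (37.45,47.91) → (41.45,46.49) → (46.24,43.49) → (51.19,38.53). Open path.

**Shape 2** — `<path>` regular polygon, stroke `#0000ff` → engrave (S408, F2582). Machine vertices: (84.36,106.16) → (93.55,91.20) → (82.16,77.85) → (65.94,84.55) → (67.30,102.05) → (84.36,106.16). Closed: final G1 returns to the first vertex.

**Shape 3** — `<polyline>` open polyline, stroke `#0000ff` → engrave (S408, F2582). Machine vertices: (146.43,37.05) → (138.71,64.42) → (103.92,9.69) → (44.92,95.12) → (95.74,122.35) → (94.07,83.98). Open path.

**Shape 4** — `<path>` regular polygon, stroke `#0000ff` → engrave (S408, F2582). Machine vertices: (65.74,40.83) → (52.69,103.59) → (113.56,83.52) → (65.74,40.83). Closed: final G1 returns to the first vertex.

G21
G90
G0 X36.20 Y46.45
M3 S408
G1 X34.21 Y47.51 F2582
G1 X34.83 Y48.13
G1 X37.45 Y47.91
G1 X41.45 Y46.49
G1 X46.24 Y43.49
G1 X51.19 Y38.53
M5
G0 X84.36 Y106.16
M3 S408
G1 X93.55 Y91.20 F2582
G1 X82.16 Y77.85
G1 X65.94 Y84.55
G1 X67.30 Y102.05
G1 X84.36 Y106.16
M5
G0 X146.43 Y37.05
M3 S408
G1 X138.71 Y64.42 F2582
G1 X103.92 Y9.69
G1 X44.92 Y95.12
G1 X95.74 Y122.35
G1 X94.07 Y83.98
M5
G0 X65.74 Y40.83
M3 S408
G1 X52.69 Y103.59 F2582
G1 X113.56 Y83.52
G1 X65.74 Y40.83
M5
G0 X0.00 Y0.00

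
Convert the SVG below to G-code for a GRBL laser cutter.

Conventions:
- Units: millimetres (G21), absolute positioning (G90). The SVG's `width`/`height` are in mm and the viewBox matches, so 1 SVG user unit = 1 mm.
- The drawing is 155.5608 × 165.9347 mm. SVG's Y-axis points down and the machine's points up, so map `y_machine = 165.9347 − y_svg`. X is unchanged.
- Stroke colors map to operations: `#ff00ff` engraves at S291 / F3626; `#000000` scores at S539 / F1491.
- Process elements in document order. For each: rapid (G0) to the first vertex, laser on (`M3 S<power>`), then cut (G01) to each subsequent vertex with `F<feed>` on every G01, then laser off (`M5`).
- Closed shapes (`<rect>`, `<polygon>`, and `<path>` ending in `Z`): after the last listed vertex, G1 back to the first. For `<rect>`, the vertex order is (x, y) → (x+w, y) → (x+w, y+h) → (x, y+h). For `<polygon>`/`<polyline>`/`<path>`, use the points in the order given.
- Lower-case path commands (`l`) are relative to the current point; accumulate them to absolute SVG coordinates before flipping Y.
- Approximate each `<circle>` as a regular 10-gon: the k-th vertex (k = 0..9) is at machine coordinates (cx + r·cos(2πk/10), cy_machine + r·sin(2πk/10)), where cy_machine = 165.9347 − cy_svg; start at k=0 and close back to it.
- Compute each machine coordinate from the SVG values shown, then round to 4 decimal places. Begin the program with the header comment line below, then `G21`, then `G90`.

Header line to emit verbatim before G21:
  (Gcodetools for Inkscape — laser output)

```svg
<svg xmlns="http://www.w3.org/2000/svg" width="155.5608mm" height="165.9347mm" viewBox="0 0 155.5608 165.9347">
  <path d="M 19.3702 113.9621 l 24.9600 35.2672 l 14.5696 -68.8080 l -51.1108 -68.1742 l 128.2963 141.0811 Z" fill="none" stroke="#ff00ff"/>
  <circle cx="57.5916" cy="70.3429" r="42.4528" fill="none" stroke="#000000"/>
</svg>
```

1 u = 1 mm; y_m = 165.9347 − y.

[1] `<path>` closed polygon, #ff00ff→engrave S291 F3626: (19.3702,51.9726) → (44.3302,16.7054) → (58.8998,85.5134) → (7.7890,153.6876) → (136.0853,12.6065) → (19.3702,51.9726) (closed)

[2] `<circle>` circle, #000000→score S539 F1491: (100.0444,95.5918) → (91.9366,120.5449) → (70.7102,135.9668) → (44.4730,135.9668) → (23.2466,120.5449) → (15.1388,95.5918) → (23.2466,70.6387) → (44.4730,55.2168) → (70.7102,55.2168) → (91.9366,70.6387) → (100.0444,95.5918) (closed)

(Gcodetools for Inkscape — laser output)
G21
G90
G0 X19.3702 Y51.9726
M3 S291
G01 X44.3302 Y16.7054 F3626
G01 X58.8998 Y85.5134 F3626
G01 X7.7890 Y153.6876 F3626
G01 X136.0853 Y12.6065 F3626
G01 X19.3702 Y51.9726 F3626
M5
G0 X100.0444 Y95.5918
M3 S539
G01 X91.9366 Y120.5449 F1491
G01 X70.7102 Y135.9668 F1491
G01 X44.4730 Y135.9668 F1491
G01 X23.2466 Y120.5449 F1491
G01 X15.1388 Y95.5918 F1491
G01 X23.2466 Y70.6387 F1491
G01 X44.4730 Y55.2168 F1491
G01 X70.7102 Y55.2168 F1491
G01 X91.9366 Y70.6387 F1491
G01 X100.0444 Y95.5918 F1491
M5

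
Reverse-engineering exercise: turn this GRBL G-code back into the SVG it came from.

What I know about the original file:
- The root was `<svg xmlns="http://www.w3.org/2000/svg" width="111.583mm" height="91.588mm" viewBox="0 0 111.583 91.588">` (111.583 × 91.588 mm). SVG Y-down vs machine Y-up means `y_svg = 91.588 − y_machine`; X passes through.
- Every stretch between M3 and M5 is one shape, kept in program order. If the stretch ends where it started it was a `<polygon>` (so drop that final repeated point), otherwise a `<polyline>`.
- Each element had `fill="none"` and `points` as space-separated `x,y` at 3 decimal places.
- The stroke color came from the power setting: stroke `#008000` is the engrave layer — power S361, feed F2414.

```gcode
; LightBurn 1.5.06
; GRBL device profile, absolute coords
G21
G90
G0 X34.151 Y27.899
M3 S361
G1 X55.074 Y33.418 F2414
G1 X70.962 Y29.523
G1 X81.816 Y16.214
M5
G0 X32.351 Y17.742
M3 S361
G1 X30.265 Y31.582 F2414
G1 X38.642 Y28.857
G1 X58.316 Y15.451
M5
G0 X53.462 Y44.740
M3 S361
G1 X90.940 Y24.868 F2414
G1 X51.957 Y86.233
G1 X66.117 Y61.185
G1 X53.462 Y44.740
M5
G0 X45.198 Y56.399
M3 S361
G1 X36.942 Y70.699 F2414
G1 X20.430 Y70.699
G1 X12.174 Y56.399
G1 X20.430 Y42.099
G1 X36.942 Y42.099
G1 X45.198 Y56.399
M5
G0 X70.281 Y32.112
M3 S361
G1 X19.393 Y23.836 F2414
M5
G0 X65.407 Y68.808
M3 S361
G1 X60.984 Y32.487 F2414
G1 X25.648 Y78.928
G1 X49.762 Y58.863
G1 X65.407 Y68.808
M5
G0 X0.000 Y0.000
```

<svg xmlns="http://www.w3.org/2000/svg" width="111.583mm" height="91.588mm" viewBox="0 0 111.583 91.588">
  <polyline points="34.151,63.689 55.074,58.170 70.962,62.065 81.816,75.374" fill="none" stroke="#008000"/>
  <polyline points="32.351,73.846 30.265,60.006 38.642,62.731 58.316,76.137" fill="none" stroke="#008000"/>
  <polygon points="53.462,46.848 90.940,66.720 51.957,5.355 66.117,30.403" fill="none" stroke="#008000"/>
  <polygon points="45.198,35.189 36.942,20.889 20.430,20.889 12.174,35.189 20.430,49.489 36.942,49.489" fill="none" stroke="#008000"/>
  <polyline points="70.281,59.476 19.393,67.752" fill="none" stroke="#008000"/>
  <polygon points="65.407,22.780 60.984,59.101 25.648,12.660 49.762,32.725" fill="none" stroke="#008000"/>
</svg>

Machine Y-up, SVG Y-down with viewBox height 91.588, so y_svg = 91.588 − y_machine; X carries over. Every run uses S361, so all elements get stroke `#008000` (engrave).

Run 1: The run is open, so emit a `<polyline>` with points (Y-flipped): 34.151,63.689 55.074,58.170 70.962,62.065 81.816,75.374.

Run 2: The run is open, so emit a `<polyline>` with points (Y-flipped): 32.351,73.846 30.265,60.006 38.642,62.731 58.316,76.137.

Run 3: The run returns to its start, so emit a `<polygon>` with points (Y-flipped): 53.462,46.848 90.940,66.720 51.957,5.355 66.117,30.403.

Run 4: The run returns to its start, so emit a `<polygon>` with points (Y-flipped): 45.198,35.189 36.942,20.889 20.430,20.889 12.174,35.189 20.430,49.489 36.942,49.489.

Run 5: The run is open, so emit a `<polyline>` with points (Y-flipped): 70.281,59.476 19.393,67.752.

Run 6: The run returns to its start, so emit a `<polygon>` with points (Y-flipped): 65.407,22.780 60.984,59.101 25.648,12.660 49.762,32.725.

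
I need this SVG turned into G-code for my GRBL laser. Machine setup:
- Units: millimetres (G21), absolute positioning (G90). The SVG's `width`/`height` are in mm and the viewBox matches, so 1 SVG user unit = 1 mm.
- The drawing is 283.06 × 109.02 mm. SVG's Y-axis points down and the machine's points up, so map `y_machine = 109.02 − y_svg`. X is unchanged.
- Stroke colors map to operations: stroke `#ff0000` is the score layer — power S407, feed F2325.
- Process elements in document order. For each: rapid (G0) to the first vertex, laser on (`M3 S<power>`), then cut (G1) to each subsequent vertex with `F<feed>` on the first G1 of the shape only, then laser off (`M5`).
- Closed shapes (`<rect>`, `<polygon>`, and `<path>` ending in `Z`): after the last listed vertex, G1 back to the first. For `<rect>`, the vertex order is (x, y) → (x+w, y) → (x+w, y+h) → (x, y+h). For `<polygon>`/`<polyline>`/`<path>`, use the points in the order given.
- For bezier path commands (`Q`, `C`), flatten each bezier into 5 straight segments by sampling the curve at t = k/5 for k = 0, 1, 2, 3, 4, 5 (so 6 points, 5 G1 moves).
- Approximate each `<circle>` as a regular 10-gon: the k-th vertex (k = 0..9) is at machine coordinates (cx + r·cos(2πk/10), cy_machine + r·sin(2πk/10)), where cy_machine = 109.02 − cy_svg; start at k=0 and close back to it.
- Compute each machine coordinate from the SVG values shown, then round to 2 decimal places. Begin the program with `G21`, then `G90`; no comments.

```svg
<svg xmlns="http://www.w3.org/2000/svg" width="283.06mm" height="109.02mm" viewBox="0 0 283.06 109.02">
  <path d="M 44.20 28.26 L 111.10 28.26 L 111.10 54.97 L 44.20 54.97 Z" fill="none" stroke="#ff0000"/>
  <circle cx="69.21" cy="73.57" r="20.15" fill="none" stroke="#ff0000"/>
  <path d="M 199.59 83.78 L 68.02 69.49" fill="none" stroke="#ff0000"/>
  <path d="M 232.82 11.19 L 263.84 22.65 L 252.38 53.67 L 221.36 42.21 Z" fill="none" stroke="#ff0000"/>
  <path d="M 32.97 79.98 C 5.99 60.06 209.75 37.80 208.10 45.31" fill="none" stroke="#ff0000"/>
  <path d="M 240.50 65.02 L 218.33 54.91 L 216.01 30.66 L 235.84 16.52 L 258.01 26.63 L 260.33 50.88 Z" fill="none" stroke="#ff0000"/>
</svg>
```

G21
G90
G0 X44.20 Y80.76
M3 S407
G1 X111.10 Y80.76 F2325
G1 X111.10 Y54.05
G1 X44.20 Y54.05
G1 X44.20 Y80.76
M5
G0 X89.36 Y35.45
M3 S407
G1 X85.51 Y47.29 F2325
G1 X75.44 Y54.61
G1 X62.98 Y54.61
G1 X52.91 Y47.29
G1 X49.06 Y35.45
G1 X52.91 Y23.61
G1 X62.98 Y16.29
G1 X75.44 Y16.29
G1 X85.51 Y23.61
G1 X89.36 Y35.45
M5
G0 X199.59 Y25.24
M3 S407
G1 X68.02 Y39.53 F2325
M5
G0 X232.82 Y97.83
M3 S407
G1 X263.84 Y86.37 F2325
G1 X252.38 Y55.35
G1 X221.36 Y66.81
G1 X232.82 Y97.83
M5
G0 X32.97 Y29.04
M3 S407
G1 X40.98 Y41.02 F2325
G1 X83.44 Y52.01
G1 X139.40 Y60.49
G1 X187.93 Y64.90
G1 X208.10 Y63.71
M5
G0 X240.50 Y44.00
M3 S407
G1 X218.33 Y54.11 F2325
G1 X216.01 Y78.36
G1 X235.84 Y92.50
G1 X258.01 Y82.39
G1 X260.33 Y58.14
G1 X240.50 Y44.00
M5

viewBox `0 0 283.06 109.02` with mm width/height → 1 unit = 1 mm. Flip: y_m = 109.02 − y_svg.

**Shape 1** — `<path>` rectangle, stroke `#ff0000` → score (S407, F2325). Machine vertices: (44.20,80.76) → (111.10,80.76) → (111.10,54.05) → (44.20,54.05) → (44.20,80.76). Closed: final G1 returns to the first vertex.

**Shape 2** — `<circle>` circle, stroke `#ff0000` → score (S407, F2325). Machine vertices: (89.36,35.45) → (85.51,47.29) → (75.44,54.61) → (62.98,54.61) → (52.91,47.29) → (49.06,35.45) → (52.91,23.61) → (62.98,16.29) → (75.44,16.29) → (85.51,23.61) → (89.36,35.45). Closed: final G1 returns to the first vertex.

**Shape 3** — `<path>` line segment, stroke `#ff0000` → score (S407, F2325). Machine vertices: (199.59,25.24) → (68.02,39.53). Open path.

**Shape 4** — `<path>` regular polygon, stroke `#ff0000` → score (S407, F2325). Machine vertices: (232.82,97.83) → (263.84,86.37) → (252.38,55.35) → (221.36,66.81) → (232.82,97.83). Closed: final G1 returns to the first vertex.

**Shape 5** — `<path>` cubic bezier, stroke `#ff0000` → score (S407, F2325). Control points (SVG): P0=(32.97,79.98), P1=(5.99,60.06), P2=(209.75,37.80), P3=(208.10,45.31); sampled at t=k/5. Machine vertices: (32.97,29.04) → (40.98,41.02) → (83.44,52.01) → (139.40,60.49) → (187.93,64.90) → (208.10,63.71). Open path.

**Shape 6** — `<path>` regular polygon, stroke `#ff0000` → score (S407, F2325). Machine vertices: (240.50,44.00) → (218.33,54.11) → (216.01,78.36) → (235.84,92.50) → (258.01,82.39) → (260.33,58.14) → (240.50,44.00). Closed: final G1 returns to the first vertex.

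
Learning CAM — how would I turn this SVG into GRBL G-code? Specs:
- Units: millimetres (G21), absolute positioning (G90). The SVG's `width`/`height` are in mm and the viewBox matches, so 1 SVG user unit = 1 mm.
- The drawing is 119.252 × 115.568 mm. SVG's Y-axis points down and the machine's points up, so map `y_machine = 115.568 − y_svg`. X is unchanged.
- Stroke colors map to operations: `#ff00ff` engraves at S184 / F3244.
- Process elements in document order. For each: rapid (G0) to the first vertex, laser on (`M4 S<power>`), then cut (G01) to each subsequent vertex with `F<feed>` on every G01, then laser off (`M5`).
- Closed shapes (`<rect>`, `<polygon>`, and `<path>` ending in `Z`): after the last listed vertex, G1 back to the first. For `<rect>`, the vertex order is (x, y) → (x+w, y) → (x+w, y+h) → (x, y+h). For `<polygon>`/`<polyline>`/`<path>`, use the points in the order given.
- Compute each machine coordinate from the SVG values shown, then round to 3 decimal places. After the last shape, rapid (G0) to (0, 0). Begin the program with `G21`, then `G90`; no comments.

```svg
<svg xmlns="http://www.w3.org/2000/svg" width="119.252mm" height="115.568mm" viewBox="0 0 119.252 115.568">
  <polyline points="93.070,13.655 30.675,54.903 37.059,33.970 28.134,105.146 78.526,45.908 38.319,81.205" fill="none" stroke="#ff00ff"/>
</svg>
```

G21
G90
G0 X93.070 Y101.913
M4 S184
G01 X30.675 Y60.665 F3244
G01 X37.059 Y81.598 F3244
G01 X28.134 Y10.422 F3244
G01 X78.526 Y69.660 F3244
G01 X38.319 Y34.363 F3244
M5
G0 X0.000 Y0.000

viewBox `0 0 119.252 115.568` with mm width/height → 1 unit = 1 mm. Flip: y_m = 115.568 − y_svg.

**Shape 1** — `<polyline>` open polyline, stroke `#ff00ff` → engrave (S184, F3244). Machine vertices: (93.070,101.913) → (30.675,60.665) → (37.059,81.598) → (28.134,10.422) → (78.526,69.660) → (38.319,34.363). Open path.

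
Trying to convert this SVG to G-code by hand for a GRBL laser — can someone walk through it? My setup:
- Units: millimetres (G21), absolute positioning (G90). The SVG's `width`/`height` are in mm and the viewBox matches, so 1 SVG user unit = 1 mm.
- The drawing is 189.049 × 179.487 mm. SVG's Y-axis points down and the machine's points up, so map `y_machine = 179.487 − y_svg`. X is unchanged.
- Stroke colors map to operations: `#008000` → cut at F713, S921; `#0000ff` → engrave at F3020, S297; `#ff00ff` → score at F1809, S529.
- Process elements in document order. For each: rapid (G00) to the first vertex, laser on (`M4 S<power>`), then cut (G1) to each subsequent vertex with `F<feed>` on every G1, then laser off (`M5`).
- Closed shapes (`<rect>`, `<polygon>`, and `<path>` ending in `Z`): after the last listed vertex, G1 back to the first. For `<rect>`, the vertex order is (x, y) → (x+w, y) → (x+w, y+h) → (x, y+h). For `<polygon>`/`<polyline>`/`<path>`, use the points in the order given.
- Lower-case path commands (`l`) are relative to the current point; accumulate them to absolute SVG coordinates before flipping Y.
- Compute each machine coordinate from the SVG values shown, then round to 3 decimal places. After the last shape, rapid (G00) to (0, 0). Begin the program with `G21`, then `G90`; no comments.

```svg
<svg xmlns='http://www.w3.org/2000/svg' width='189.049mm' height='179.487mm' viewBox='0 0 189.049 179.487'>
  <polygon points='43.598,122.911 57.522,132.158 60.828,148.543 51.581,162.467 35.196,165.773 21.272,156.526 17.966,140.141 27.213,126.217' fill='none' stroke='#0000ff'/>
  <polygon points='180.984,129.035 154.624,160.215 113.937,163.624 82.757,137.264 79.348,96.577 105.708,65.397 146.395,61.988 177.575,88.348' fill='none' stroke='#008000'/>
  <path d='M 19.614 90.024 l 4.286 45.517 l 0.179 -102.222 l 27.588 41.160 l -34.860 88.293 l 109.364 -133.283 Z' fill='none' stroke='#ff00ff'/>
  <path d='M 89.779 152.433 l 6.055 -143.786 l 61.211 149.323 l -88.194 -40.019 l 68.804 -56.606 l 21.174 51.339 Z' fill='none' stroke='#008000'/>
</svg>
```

G21
G90
G00 X43.598 Y56.576
M4 S297
G1 X57.522 Y47.329 F3020
G1 X60.828 Y30.944 F3020
G1 X51.581 Y17.020 F3020
G1 X35.196 Y13.714 F3020
G1 X21.272 Y22.961 F3020
G1 X17.966 Y39.346 F3020
G1 X27.213 Y53.270 F3020
G1 X43.598 Y56.576 F3020
M5
G00 X180.984 Y50.452
M4 S921
G1 X154.624 Y19.272 F713
G1 X113.937 Y15.863 F713
G1 X82.757 Y42.223 F713
G1 X79.348 Y82.910 F713
G1 X105.708 Y114.090 F713
G1 X146.395 Y117.499 F713
G1 X177.575 Y91.139 F713
G1 X180.984 Y50.452 F713
M5
G00 X19.614 Y89.463
M4 S529
G1 X23.900 Y43.946 F1809
G1 X24.079 Y146.168 F1809
G1 X51.667 Y105.008 F1809
G1 X16.807 Y16.715 F1809
G1 X126.171 Y149.998 F1809
G1 X19.614 Y89.463 F1809
M5
G00 X89.779 Y27.054
M4 S921
G1 X95.834 Y170.840 F713
G1 X157.045 Y21.517 F713
G1 X68.851 Y61.536 F713
G1 X137.655 Y118.142 F713
G1 X158.829 Y66.803 F713
G1 X89.779 Y27.054 F713
M5
G00 X0.000 Y0.000

Since the viewBox matches the mm dimensions, user units are millimetres directly. The only transform is the Y-flip y_m = 179.487 − y_svg.

Shape 1 is a regular polygon drawn with `<polygon>`. Its stroke #0000ff means engrave at S297, F3020. After flipping Y the toolpath is (43.598,56.576) → (57.522,47.329) → (60.828,30.944) → (51.581,17.020) → (35.196,13.714) → (21.272,22.961) → (17.966,39.346) → (27.213,53.270) → (43.598,56.576), returning to the start.

Shape 2 is a regular polygon drawn with `<polygon>`. Its stroke #008000 means cut at S921, F713. After flipping Y the toolpath is (180.984,50.452) → (154.624,19.272) → (113.937,15.863) → (82.757,42.223) → (79.348,82.910) → (105.708,114.090) → (146.395,117.499) → (177.575,91.139) → (180.984,50.452), returning to the start.

Shape 3 is a closed polygon drawn with `<path>`. Its stroke #ff00ff means score at S529, F1809. After flipping Y the toolpath is (19.614,89.463) → (23.900,43.946) → (24.079,146.168) → (51.667,105.008) → (16.807,16.715) → (126.171,149.998) → (19.614,89.463), returning to the start.

Shape 4 is a closed polygon drawn with `<path>`. Its stroke #008000 means cut at S921, F713. After flipping Y the toolpath is (89.779,27.054) → (95.834,170.840) → (157.045,21.517) → (68.851,61.536) → (137.655,118.142) → (158.829,66.803) → (89.779,27.054), returning to the start.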